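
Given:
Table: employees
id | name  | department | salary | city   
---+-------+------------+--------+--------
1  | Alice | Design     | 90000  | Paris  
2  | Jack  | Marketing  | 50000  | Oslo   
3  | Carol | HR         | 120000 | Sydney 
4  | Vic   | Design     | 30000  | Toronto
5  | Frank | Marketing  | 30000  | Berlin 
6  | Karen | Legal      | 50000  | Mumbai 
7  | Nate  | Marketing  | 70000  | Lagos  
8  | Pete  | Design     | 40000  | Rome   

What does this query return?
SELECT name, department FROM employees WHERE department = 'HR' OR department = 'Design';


Filtering: department = 'HR' OR 'Design'
Matching: 4 rows

4 rows:
Alice, Design
Carol, HR
Vic, Design
Pete, Design


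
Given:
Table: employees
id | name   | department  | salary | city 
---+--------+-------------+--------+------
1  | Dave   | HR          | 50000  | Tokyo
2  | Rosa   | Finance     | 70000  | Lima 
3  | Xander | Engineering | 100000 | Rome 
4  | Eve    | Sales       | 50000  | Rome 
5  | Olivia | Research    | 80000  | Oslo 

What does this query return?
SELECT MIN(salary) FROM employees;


Salaries: 50000, 70000, 100000, 50000, 80000
MIN = 50000

50000


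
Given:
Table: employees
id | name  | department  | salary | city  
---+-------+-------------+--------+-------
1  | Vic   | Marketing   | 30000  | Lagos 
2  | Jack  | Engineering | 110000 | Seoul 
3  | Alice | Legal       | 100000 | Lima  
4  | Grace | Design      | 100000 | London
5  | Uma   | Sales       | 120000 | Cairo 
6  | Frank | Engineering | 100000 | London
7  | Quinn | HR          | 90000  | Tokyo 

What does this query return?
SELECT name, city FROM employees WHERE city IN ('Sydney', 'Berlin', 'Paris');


Filtering: city IN ('Sydney', 'Berlin', 'Paris')
Matching: 0 rows

Empty result set (0 rows)


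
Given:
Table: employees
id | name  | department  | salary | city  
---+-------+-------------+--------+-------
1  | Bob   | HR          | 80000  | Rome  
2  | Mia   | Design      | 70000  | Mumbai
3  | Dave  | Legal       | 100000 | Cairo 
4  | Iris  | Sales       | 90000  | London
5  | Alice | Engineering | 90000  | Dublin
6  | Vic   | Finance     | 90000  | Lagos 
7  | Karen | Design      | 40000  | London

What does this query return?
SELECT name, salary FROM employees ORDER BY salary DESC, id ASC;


Sorting by salary DESC, then id ASC for ties

7 rows:
Dave, 100000
Iris, 90000
Alice, 90000
Vic, 90000
Bob, 80000
Mia, 70000
Karen, 40000


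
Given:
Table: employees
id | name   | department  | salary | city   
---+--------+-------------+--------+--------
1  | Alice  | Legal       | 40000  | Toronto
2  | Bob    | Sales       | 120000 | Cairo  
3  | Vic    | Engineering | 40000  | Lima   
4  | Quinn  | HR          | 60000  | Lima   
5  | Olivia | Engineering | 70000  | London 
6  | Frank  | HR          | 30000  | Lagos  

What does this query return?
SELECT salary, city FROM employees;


Projecting columns: salary, city

6 rows:
40000, Toronto
120000, Cairo
40000, Lima
60000, Lima
70000, London
30000, Lagos


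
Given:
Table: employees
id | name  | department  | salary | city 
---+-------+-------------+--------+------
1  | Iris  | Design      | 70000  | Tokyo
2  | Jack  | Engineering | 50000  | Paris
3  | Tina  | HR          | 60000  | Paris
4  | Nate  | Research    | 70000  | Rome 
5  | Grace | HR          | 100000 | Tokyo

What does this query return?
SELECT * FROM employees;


SELECT * returns all 5 rows with all columns

5 rows:
1, Iris, Design, 70000, Tokyo
2, Jack, Engineering, 50000, Paris
3, Tina, HR, 60000, Paris
4, Nate, Research, 70000, Rome
5, Grace, HR, 100000, Tokyo


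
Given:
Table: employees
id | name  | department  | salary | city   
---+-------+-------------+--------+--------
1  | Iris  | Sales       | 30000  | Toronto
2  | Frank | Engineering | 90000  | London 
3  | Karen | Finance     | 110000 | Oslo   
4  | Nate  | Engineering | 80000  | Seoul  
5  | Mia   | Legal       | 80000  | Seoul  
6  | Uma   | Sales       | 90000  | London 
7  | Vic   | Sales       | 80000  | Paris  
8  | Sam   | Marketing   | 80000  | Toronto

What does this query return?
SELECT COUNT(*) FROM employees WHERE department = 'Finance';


Counting rows where department = 'Finance'
  Karen -> MATCH


1


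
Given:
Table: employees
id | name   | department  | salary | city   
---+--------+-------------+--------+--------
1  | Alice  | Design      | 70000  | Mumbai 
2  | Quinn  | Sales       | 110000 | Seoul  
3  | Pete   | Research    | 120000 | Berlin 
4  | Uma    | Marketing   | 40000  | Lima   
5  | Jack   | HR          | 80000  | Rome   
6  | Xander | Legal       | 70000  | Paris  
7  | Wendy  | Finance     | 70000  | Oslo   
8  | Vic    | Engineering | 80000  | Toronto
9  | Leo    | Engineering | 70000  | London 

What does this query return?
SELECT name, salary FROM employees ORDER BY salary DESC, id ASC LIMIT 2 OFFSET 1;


Sort by salary DESC (id ASC tiebreak), then skip 1 and take 2
Rows 2 through 3

2 rows:
Quinn, 110000
Jack, 80000


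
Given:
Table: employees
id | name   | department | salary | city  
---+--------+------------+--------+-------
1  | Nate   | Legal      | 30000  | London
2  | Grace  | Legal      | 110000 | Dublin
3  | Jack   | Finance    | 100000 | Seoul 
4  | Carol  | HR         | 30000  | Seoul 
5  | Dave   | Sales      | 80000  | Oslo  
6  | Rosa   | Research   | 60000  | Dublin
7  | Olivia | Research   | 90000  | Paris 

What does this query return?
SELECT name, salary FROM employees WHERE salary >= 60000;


Filtering: salary >= 60000
Matching: 5 rows

5 rows:
Grace, 110000
Jack, 100000
Dave, 80000
Rosa, 60000
Olivia, 90000


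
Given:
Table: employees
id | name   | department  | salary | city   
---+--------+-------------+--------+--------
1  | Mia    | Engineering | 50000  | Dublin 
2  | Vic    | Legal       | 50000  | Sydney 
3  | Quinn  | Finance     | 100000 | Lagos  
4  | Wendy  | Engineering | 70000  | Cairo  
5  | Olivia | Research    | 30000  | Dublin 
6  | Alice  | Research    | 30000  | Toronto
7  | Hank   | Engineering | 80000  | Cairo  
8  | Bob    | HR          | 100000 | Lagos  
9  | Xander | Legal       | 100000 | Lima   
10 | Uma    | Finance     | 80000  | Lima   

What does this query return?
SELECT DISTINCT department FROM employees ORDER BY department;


All 'department' values (row order): Engineering, Legal, Finance, Engineering, Research, Research, Engineering, HR, Legal, Finance
Removing duplicates leaves 5 unique value(s).

5 values:
Engineering
Finance
HR
Legal
Research


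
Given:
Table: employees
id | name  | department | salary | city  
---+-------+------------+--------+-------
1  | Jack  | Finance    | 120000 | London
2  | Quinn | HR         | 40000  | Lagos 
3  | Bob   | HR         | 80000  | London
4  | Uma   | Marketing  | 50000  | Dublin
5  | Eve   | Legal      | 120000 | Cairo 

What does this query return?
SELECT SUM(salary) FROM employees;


SUM(salary) = 120000 + 40000 + 80000 + 50000 + 120000 = 410000

410000


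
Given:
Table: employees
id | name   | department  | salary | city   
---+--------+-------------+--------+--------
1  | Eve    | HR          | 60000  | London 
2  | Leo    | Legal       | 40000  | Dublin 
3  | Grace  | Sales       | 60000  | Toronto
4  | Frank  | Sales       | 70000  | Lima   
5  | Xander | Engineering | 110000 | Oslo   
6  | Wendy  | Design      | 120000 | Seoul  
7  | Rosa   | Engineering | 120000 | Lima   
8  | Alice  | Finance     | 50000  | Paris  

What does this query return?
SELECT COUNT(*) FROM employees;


COUNT(*) counts all rows

8


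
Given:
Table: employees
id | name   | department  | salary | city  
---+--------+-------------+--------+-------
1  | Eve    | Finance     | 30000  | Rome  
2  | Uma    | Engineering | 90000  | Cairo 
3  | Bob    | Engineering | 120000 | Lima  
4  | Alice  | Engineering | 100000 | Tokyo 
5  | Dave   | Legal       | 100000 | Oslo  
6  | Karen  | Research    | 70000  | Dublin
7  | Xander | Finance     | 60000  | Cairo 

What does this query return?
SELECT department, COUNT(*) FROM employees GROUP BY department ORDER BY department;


Assigning each row to its department group:
  Eve -> Finance
  Uma -> Engineering
  Bob -> Engineering
  Alice -> Engineering
  Dave -> Legal
  Karen -> Research
  Xander -> Finance


4 groups:
Engineering, 3
Finance, 2
Legal, 1
Research, 1


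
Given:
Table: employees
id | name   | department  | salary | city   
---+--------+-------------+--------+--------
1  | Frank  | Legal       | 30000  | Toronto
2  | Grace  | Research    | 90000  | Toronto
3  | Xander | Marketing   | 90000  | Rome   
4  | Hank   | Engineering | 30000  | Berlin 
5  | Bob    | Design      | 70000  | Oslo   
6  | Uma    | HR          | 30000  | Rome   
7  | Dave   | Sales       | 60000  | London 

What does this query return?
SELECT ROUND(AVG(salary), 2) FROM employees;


SUM(salary) = 400000
COUNT = 7
ROUND(AVG, 2) = ROUND(400000 / 7, 2) = 57142.86

57142.86


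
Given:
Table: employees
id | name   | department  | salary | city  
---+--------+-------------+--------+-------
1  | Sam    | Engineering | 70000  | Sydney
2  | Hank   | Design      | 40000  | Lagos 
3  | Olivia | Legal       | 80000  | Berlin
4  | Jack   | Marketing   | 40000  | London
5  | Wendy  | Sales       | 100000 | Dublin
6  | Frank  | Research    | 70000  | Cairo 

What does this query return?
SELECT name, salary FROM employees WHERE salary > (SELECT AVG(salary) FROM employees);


Subquery: AVG(salary) = 66666.67
Filtering: salary > 66666.67
  Sam (70000) -> MATCH
  Olivia (80000) -> MATCH
  Wendy (100000) -> MATCH
  Frank (70000) -> MATCH


4 rows:
Sam, 70000
Olivia, 80000
Wendy, 100000
Frank, 70000


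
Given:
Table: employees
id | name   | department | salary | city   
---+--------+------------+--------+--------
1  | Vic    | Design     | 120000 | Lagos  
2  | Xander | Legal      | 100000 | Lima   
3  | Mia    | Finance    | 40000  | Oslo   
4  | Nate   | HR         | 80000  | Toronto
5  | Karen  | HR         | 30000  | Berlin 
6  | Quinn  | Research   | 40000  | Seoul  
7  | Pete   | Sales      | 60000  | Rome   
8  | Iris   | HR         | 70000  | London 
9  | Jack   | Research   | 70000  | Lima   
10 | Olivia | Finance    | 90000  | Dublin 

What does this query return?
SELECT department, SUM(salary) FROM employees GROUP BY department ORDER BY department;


Summing salary within each department:
  Design: 120000 = 120000
  Finance: 40000 + 90000 = 130000
  HR: 80000 + 30000 + 70000 = 180000
  Legal: 100000 = 100000
  Research: 40000 + 70000 = 110000
  Sales: 60000 = 60000


6 groups:
Design, 120000
Finance, 130000
HR, 180000
Legal, 100000
Research, 110000
Sales, 60000


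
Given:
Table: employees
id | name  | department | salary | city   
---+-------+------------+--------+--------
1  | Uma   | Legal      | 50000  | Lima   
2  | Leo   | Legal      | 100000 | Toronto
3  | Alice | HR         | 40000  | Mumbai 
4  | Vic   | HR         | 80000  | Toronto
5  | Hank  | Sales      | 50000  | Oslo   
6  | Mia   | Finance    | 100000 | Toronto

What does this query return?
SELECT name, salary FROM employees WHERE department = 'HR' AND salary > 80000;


Filtering: department = 'HR' AND salary > 80000
Matching: 0 rows

Empty result set (0 rows)


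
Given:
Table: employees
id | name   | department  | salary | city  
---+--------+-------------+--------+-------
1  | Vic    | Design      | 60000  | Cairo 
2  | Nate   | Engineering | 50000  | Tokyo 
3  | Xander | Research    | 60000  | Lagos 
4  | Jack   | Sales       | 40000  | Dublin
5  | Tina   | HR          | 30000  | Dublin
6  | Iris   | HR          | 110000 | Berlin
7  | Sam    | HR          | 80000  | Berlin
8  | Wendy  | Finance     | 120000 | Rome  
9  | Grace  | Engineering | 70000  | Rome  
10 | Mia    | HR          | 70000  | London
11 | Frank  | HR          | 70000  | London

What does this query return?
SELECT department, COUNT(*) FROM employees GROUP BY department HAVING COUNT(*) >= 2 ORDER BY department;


Groups with count >= 2:
  Engineering: 2 -> PASS
  HR: 5 -> PASS
  Design: 1 -> filtered out
  Finance: 1 -> filtered out
  Research: 1 -> filtered out
  Sales: 1 -> filtered out


2 groups:
Engineering, 2
HR, 5


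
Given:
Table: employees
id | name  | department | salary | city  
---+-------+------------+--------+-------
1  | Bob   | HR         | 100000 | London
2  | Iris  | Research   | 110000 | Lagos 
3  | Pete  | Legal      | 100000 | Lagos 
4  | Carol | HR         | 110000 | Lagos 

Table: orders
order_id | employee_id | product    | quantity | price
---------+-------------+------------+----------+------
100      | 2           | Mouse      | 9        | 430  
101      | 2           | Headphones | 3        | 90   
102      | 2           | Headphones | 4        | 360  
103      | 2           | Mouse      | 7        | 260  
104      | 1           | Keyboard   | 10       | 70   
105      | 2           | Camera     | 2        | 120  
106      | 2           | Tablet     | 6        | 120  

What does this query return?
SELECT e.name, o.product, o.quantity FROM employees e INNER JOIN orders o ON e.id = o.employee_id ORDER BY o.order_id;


Joining employees.id = orders.employee_id:
  employee Iris (id=2) -> order Mouse
  employee Iris (id=2) -> order Headphones
  employee Iris (id=2) -> order Headphones
  employee Iris (id=2) -> order Mouse
  employee Bob (id=1) -> order Keyboard
  employee Iris (id=2) -> order Camera
  employee Iris (id=2) -> order Tablet


7 rows:
Iris, Mouse, 9
Iris, Headphones, 3
Iris, Headphones, 4
Iris, Mouse, 7
Bob, Keyboard, 10
Iris, Camera, 2
Iris, Tablet, 6


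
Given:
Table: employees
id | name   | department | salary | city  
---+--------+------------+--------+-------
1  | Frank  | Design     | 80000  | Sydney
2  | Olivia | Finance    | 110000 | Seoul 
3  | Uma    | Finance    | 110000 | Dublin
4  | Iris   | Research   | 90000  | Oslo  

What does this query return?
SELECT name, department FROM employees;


Projecting columns: name, department

4 rows:
Frank, Design
Olivia, Finance
Uma, Finance
Iris, Research


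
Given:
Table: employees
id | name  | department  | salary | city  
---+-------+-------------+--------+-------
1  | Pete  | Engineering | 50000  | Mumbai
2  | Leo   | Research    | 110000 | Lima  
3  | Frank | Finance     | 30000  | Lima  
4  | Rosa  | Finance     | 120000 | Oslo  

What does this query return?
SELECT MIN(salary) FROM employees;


Salaries: 50000, 110000, 30000, 120000
MIN = 30000

30000


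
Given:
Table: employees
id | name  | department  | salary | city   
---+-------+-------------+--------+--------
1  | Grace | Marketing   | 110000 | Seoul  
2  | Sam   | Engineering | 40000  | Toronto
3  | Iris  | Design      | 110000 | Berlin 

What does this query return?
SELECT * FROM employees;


SELECT * returns all 3 rows with all columns

3 rows:
1, Grace, Marketing, 110000, Seoul
2, Sam, Engineering, 40000, Toronto
3, Iris, Design, 110000, Berlin


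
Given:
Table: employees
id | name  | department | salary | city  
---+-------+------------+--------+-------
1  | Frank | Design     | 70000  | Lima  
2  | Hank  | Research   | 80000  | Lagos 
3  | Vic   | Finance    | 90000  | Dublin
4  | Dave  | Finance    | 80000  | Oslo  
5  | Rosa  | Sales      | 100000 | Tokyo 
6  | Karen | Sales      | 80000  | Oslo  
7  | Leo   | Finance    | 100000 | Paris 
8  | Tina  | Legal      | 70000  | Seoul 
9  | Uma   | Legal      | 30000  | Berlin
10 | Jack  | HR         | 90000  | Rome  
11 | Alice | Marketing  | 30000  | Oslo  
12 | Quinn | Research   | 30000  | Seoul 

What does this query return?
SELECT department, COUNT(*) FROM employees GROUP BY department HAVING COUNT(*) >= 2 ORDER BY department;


Groups with count >= 2:
  Finance: 3 -> PASS
  Legal: 2 -> PASS
  Research: 2 -> PASS
  Sales: 2 -> PASS
  Design: 1 -> filtered out
  HR: 1 -> filtered out
  Marketing: 1 -> filtered out


4 groups:
Finance, 3
Legal, 2
Research, 2
Sales, 2


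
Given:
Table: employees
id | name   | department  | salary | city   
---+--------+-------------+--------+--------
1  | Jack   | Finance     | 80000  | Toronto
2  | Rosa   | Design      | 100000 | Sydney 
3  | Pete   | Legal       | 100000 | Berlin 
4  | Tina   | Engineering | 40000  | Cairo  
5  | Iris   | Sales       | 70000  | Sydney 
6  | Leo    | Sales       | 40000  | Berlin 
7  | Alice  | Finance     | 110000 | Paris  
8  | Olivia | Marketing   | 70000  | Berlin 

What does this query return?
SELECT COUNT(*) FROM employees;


COUNT(*) counts all rows

8


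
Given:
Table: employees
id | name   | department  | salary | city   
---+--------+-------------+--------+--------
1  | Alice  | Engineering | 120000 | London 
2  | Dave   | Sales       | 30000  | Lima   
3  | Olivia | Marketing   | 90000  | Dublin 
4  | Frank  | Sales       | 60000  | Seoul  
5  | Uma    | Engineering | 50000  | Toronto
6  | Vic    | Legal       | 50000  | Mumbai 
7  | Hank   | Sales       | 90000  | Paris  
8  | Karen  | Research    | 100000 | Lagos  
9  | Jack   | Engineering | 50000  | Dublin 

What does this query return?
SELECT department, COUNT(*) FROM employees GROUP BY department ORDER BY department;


Assigning each row to its department group:
  Alice -> Engineering
  Dave -> Sales
  Olivia -> Marketing
  Frank -> Sales
  Uma -> Engineering
  Vic -> Legal
  Hank -> Sales
  Karen -> Research
  Jack -> Engineering


5 groups:
Engineering, 3
Legal, 1
Marketing, 1
Research, 1
Sales, 3


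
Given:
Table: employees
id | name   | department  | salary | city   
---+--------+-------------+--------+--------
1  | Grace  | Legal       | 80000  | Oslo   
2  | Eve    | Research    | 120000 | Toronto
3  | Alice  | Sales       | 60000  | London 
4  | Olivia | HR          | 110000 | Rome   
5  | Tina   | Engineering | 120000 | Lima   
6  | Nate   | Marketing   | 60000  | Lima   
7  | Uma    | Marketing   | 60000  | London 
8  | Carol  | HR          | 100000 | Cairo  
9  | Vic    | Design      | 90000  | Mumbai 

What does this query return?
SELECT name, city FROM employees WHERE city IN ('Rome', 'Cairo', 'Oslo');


Filtering: city IN ('Rome', 'Cairo', 'Oslo')
Matching: 3 rows

3 rows:
Grace, Oslo
Olivia, Rome
Carol, Cairo


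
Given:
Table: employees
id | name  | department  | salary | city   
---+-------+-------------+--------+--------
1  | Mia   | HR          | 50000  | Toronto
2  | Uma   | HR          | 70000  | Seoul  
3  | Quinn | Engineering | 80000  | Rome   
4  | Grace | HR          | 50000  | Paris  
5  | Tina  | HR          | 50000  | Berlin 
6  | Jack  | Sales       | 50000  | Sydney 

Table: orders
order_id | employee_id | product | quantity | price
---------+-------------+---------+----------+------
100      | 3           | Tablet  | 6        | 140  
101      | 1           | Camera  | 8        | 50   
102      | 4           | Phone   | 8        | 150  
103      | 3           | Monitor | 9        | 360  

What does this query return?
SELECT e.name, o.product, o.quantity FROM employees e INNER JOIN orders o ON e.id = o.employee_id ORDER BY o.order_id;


Joining employees.id = orders.employee_id:
  employee Quinn (id=3) -> order Tablet
  employee Mia (id=1) -> order Camera
  employee Grace (id=4) -> order Phone
  employee Quinn (id=3) -> order Monitor


4 rows:
Quinn, Tablet, 6
Mia, Camera, 8
Grace, Phone, 8
Quinn, Monitor, 9


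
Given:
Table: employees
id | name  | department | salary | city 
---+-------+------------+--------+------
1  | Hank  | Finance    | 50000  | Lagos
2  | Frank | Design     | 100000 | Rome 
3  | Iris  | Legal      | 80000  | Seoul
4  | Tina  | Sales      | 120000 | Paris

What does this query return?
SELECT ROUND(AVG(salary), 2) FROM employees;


SUM(salary) = 350000
COUNT = 4
ROUND(AVG, 2) = ROUND(350000 / 4, 2) = 87500.0

87500.0


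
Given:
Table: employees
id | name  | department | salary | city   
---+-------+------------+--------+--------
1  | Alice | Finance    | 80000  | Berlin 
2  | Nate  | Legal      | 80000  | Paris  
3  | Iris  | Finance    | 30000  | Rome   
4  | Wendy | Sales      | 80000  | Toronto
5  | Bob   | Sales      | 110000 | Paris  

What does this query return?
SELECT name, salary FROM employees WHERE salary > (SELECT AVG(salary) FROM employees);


Subquery: AVG(salary) = 76000.0
Filtering: salary > 76000.0
  Alice (80000) -> MATCH
  Nate (80000) -> MATCH
  Wendy (80000) -> MATCH
  Bob (110000) -> MATCH


4 rows:
Alice, 80000
Nate, 80000
Wendy, 80000
Bob, 110000


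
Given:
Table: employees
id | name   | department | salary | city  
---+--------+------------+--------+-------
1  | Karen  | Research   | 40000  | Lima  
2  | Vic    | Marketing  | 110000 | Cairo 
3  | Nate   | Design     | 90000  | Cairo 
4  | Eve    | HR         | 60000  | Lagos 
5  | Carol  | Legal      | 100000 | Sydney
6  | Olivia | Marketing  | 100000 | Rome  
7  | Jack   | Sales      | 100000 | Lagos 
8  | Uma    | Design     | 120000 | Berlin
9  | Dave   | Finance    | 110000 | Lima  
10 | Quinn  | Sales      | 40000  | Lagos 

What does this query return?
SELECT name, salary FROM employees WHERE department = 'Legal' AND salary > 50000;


Filtering: department = 'Legal' AND salary > 50000
Matching: 1 rows

1 rows:
Carol, 100000


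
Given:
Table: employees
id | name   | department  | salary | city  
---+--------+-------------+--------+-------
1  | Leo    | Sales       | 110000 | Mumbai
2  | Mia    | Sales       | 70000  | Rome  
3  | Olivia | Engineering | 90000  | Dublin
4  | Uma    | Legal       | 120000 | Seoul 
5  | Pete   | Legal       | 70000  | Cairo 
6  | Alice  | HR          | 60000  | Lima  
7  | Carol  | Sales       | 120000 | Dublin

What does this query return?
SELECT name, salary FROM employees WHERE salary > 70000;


Filtering: salary > 70000
Matching: 4 rows

4 rows:
Leo, 110000
Olivia, 90000
Uma, 120000
Carol, 120000


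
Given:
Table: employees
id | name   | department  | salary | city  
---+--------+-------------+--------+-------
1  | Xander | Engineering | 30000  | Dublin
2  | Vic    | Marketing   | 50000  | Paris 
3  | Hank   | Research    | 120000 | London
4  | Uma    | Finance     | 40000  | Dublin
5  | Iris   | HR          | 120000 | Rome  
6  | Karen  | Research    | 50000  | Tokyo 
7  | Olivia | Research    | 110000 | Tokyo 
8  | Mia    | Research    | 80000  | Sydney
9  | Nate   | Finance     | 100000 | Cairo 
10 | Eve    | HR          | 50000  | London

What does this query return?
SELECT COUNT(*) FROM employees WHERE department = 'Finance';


Counting rows where department = 'Finance'
  Uma -> MATCH
  Nate -> MATCH


2


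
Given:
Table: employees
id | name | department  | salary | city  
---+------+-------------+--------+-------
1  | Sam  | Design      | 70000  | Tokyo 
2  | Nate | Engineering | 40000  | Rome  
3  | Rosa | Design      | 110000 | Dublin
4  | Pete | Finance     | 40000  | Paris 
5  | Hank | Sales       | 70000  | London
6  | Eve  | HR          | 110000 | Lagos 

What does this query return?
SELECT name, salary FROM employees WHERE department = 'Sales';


Filtering: department = 'Sales'
Matching rows: 1

1 rows:
Hank, 70000


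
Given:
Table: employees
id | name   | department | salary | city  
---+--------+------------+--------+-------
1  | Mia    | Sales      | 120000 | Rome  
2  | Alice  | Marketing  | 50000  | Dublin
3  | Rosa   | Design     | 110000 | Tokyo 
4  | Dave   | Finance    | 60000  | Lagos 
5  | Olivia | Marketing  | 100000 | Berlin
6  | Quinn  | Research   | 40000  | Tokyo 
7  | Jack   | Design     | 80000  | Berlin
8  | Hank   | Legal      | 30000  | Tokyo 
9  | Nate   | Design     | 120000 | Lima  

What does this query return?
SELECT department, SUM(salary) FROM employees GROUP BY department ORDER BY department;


Summing salary within each department:
  Design: 110000 + 80000 + 120000 = 310000
  Finance: 60000 = 60000
  Legal: 30000 = 30000
  Marketing: 50000 + 100000 = 150000
  Research: 40000 = 40000
  Sales: 120000 = 120000


6 groups:
Design, 310000
Finance, 60000
Legal, 30000
Marketing, 150000
Research, 40000
Sales, 120000


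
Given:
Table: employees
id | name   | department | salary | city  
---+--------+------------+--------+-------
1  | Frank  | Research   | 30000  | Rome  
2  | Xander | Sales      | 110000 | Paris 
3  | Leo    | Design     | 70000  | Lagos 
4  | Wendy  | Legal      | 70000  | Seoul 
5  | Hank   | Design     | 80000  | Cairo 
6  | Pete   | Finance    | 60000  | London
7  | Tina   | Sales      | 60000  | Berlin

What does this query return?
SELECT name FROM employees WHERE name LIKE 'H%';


LIKE 'H%' matches names starting with 'H'
Matching: 1

1 rows:
Hank


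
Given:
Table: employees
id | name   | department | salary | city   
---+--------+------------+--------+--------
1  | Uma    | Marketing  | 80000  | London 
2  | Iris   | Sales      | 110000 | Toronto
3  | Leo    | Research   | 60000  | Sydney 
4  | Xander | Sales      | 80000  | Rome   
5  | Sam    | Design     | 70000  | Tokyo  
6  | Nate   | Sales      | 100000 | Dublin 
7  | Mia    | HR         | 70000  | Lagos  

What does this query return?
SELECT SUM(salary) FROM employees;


SUM(salary) = 80000 + 110000 + 60000 + 80000 + 70000 + 100000 + 70000 = 570000

570000


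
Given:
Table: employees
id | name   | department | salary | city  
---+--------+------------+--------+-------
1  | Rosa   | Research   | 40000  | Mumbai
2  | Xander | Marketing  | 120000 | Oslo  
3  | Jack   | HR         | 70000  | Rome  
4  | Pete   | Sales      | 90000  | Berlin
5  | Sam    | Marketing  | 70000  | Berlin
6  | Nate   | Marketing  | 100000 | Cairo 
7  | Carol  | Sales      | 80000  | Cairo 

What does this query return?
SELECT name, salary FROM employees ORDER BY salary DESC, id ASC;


Sorting by salary DESC, then id ASC for ties

7 rows:
Xander, 120000
Nate, 100000
Pete, 90000
Carol, 80000
Jack, 70000
Sam, 70000
Rosa, 40000


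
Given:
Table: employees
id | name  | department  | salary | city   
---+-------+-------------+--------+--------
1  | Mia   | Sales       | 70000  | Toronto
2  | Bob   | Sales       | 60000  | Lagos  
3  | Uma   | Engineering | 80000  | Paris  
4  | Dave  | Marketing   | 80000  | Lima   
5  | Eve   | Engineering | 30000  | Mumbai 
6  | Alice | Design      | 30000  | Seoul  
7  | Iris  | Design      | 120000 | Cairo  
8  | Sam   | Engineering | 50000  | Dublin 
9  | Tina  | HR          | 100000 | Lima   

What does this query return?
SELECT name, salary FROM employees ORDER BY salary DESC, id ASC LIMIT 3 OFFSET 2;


Sort by salary DESC (id ASC tiebreak), then skip 2 and take 3
Rows 3 through 5

3 rows:
Uma, 80000
Dave, 80000
Mia, 70000


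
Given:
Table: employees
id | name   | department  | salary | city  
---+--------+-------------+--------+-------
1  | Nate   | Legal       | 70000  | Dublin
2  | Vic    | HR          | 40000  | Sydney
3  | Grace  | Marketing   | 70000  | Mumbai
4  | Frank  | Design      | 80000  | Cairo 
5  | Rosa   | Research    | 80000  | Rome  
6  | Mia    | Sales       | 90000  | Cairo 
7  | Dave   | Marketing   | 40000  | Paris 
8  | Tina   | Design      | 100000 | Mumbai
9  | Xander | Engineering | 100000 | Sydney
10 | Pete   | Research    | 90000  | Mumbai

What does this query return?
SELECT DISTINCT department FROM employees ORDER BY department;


All 'department' values (row order): Legal, HR, Marketing, Design, Research, Sales, Marketing, Design, Engineering, Research
Removing duplicates leaves 7 unique value(s).

7 values:
Design
Engineering
HR
Legal
Marketing
Research
Sales


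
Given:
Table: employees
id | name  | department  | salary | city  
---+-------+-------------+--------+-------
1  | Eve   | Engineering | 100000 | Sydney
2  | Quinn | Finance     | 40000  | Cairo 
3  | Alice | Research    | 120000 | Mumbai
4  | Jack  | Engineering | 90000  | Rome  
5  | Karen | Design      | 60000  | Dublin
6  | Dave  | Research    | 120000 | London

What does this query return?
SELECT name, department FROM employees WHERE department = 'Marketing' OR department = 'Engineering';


Filtering: department = 'Marketing' OR 'Engineering'
Matching: 2 rows

2 rows:
Eve, Engineering
Jack, Engineering


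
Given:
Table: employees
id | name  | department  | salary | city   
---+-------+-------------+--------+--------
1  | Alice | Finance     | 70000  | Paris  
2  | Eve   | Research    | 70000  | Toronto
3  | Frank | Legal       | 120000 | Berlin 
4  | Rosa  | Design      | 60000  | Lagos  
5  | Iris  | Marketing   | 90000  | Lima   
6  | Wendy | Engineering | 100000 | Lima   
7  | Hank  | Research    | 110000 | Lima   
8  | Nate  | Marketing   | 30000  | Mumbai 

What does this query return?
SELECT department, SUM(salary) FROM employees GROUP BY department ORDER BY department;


Summing salary within each department:
  Design: 60000 = 60000
  Engineering: 100000 = 100000
  Finance: 70000 = 70000
  Legal: 120000 = 120000
  Marketing: 90000 + 30000 = 120000
  Research: 70000 + 110000 = 180000


6 groups:
Design, 60000
Engineering, 100000
Finance, 70000
Legal, 120000
Marketing, 120000
Research, 180000


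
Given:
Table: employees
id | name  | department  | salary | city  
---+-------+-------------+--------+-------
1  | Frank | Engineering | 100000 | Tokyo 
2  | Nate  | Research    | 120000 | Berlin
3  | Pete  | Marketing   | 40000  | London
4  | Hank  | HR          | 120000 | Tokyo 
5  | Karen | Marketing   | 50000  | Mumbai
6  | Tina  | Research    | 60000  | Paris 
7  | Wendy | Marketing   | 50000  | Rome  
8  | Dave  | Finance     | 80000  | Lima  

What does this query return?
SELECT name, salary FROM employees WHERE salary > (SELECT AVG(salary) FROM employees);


Subquery: AVG(salary) = 77500.0
Filtering: salary > 77500.0
  Frank (100000) -> MATCH
  Nate (120000) -> MATCH
  Hank (120000) -> MATCH
  Dave (80000) -> MATCH


4 rows:
Frank, 100000
Nate, 120000
Hank, 120000
Dave, 80000


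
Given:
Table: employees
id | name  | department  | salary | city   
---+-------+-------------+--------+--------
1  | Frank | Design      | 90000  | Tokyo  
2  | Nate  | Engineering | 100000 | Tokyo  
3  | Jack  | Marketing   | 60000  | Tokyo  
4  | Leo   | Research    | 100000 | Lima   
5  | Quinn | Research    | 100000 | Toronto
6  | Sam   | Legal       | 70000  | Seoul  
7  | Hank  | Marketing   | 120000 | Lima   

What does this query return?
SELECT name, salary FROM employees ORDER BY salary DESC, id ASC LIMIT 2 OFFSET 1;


Sort by salary DESC (id ASC tiebreak), then skip 1 and take 2
Rows 2 through 3

2 rows:
Nate, 100000
Leo, 100000


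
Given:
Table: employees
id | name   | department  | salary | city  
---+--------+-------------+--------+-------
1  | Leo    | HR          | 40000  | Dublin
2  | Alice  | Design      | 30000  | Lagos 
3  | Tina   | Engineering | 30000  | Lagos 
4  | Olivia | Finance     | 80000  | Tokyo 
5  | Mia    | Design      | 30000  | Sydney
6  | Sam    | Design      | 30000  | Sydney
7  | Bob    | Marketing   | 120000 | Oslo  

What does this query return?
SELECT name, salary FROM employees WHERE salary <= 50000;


Filtering: salary <= 50000
Matching: 5 rows

5 rows:
Leo, 40000
Alice, 30000
Tina, 30000
Mia, 30000
Sam, 30000


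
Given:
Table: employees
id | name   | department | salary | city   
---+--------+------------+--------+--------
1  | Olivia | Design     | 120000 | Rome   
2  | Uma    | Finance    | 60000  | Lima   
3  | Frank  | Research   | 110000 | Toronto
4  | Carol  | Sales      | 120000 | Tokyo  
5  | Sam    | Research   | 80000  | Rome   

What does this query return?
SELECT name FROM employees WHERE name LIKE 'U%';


LIKE 'U%' matches names starting with 'U'
Matching: 1

1 rows:
Uma


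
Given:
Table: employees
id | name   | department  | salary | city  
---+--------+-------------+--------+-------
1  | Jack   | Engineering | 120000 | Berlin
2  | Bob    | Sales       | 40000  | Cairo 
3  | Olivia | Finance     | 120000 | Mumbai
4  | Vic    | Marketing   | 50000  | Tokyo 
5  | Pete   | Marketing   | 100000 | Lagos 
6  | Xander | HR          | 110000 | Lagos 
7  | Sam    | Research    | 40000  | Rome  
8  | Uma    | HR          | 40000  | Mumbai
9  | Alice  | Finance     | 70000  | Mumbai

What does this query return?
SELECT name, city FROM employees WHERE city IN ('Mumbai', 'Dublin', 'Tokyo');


Filtering: city IN ('Mumbai', 'Dublin', 'Tokyo')
Matching: 4 rows

4 rows:
Olivia, Mumbai
Vic, Tokyo
Uma, Mumbai
Alice, Mumbai


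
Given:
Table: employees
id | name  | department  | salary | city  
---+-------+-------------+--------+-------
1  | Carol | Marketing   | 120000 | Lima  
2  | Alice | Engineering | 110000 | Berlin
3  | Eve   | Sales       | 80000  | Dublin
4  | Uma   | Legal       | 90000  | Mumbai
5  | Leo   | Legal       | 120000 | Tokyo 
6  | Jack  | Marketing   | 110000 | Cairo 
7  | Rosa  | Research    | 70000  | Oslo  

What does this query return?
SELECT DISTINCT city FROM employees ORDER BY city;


All 'city' values (row order): Lima, Berlin, Dublin, Mumbai, Tokyo, Cairo, Oslo
Removing duplicates leaves 7 unique value(s).

7 values:
Berlin
Cairo
Dublin
Lima
Mumbai
Oslo
Tokyo


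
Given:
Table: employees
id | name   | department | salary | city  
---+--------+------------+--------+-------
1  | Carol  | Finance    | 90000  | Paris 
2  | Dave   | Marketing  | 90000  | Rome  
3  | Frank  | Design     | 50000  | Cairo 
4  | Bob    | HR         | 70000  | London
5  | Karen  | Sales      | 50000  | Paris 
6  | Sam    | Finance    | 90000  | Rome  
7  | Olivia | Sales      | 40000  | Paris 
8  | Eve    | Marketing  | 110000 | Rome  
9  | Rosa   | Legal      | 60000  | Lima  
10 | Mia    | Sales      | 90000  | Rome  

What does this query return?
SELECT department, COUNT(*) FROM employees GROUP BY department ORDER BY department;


Assigning each row to its department group:
  Carol -> Finance
  Dave -> Marketing
  Frank -> Design
  Bob -> HR
  Karen -> Sales
  Sam -> Finance
  Olivia -> Sales
  Eve -> Marketing
  Rosa -> Legal
  Mia -> Sales


6 groups:
Design, 1
Finance, 2
HR, 1
Legal, 1
Marketing, 2
Sales, 3


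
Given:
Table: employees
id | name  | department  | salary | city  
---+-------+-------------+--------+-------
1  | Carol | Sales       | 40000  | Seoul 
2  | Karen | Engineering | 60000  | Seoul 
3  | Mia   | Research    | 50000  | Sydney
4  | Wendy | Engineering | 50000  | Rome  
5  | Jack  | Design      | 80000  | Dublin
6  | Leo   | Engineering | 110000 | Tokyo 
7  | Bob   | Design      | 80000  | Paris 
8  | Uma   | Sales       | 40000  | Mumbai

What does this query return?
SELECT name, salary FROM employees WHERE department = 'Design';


Filtering: department = 'Design'
Matching rows: 2

2 rows:
Jack, 80000
Bob, 80000


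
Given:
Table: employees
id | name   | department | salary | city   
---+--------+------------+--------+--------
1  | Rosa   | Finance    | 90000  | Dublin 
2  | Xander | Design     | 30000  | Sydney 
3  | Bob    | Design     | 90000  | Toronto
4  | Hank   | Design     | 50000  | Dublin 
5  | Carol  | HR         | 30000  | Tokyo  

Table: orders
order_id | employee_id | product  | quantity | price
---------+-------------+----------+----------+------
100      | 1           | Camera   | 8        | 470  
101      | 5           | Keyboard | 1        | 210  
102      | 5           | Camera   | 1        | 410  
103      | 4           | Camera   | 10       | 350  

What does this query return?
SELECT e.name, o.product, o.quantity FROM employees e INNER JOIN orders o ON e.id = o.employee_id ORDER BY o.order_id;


Joining employees.id = orders.employee_id:
  employee Rosa (id=1) -> order Camera
  employee Carol (id=5) -> order Keyboard
  employee Carol (id=5) -> order Camera
  employee Hank (id=4) -> order Camera


4 rows:
Rosa, Camera, 8
Carol, Keyboard, 1
Carol, Camera, 1
Hank, Camera, 10


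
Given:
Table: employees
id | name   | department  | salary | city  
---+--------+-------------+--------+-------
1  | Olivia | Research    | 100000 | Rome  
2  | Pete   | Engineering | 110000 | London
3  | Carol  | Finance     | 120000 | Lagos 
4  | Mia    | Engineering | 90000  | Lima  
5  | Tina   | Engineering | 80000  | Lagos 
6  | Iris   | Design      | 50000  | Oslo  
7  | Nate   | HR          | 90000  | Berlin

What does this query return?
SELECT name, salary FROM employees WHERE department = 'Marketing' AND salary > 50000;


Filtering: department = 'Marketing' AND salary > 50000
Matching: 0 rows

Empty result set (0 rows)


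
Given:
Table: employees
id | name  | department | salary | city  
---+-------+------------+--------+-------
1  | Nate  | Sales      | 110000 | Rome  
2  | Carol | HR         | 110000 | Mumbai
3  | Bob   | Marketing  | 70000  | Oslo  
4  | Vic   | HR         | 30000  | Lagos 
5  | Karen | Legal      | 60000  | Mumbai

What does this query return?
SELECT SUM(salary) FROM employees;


SUM(salary) = 110000 + 110000 + 70000 + 30000 + 60000 = 380000

380000


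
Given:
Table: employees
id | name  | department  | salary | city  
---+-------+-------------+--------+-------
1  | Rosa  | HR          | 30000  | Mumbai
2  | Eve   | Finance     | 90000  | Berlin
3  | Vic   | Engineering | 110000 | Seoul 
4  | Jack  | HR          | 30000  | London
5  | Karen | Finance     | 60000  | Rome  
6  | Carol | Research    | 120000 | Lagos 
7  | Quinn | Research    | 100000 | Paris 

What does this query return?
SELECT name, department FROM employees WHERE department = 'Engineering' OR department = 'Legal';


Filtering: department = 'Engineering' OR 'Legal'
Matching: 1 rows

1 rows:
Vic, Engineering


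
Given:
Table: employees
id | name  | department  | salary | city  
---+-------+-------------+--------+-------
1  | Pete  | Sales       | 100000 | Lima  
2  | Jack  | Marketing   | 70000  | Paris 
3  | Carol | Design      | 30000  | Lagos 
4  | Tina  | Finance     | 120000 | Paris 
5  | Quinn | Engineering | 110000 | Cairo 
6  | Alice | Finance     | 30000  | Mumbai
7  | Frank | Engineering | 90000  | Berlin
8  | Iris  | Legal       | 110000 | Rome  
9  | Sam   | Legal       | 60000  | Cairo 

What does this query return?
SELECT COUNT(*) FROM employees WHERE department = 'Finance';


Counting rows where department = 'Finance'
  Tina -> MATCH
  Alice -> MATCH


2


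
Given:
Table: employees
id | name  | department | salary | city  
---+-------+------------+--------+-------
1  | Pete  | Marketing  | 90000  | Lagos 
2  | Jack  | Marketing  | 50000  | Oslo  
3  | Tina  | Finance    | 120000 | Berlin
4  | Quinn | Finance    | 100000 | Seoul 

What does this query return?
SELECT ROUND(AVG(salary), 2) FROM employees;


SUM(salary) = 360000
COUNT = 4
ROUND(AVG, 2) = ROUND(360000 / 4, 2) = 90000.0

90000.0


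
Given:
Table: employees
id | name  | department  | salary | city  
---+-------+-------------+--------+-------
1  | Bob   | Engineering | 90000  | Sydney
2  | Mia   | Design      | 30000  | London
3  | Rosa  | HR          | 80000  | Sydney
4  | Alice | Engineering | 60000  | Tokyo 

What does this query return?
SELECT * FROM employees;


SELECT * returns all 4 rows with all columns

4 rows:
1, Bob, Engineering, 90000, Sydney
2, Mia, Design, 30000, London
3, Rosa, HR, 80000, Sydney
4, Alice, Engineering, 60000, Tokyo


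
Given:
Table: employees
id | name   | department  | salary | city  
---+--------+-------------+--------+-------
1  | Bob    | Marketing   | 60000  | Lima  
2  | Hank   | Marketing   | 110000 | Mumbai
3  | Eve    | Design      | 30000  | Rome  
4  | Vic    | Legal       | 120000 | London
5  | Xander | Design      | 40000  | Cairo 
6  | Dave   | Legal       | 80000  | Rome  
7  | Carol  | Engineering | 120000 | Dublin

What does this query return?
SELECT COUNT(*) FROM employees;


COUNT(*) counts all rows

7


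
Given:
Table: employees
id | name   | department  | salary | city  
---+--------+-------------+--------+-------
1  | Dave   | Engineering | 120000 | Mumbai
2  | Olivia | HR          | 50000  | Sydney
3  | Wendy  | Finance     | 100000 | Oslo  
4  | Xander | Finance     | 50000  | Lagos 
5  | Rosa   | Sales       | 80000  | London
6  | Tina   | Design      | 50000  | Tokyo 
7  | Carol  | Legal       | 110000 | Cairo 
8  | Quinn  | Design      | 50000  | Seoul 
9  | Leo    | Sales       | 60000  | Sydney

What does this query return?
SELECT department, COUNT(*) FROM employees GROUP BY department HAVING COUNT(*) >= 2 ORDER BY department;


Groups with count >= 2:
  Design: 2 -> PASS
  Finance: 2 -> PASS
  Sales: 2 -> PASS
  Engineering: 1 -> filtered out
  HR: 1 -> filtered out
  Legal: 1 -> filtered out


3 groups:
Design, 2
Finance, 2
Sales, 2
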